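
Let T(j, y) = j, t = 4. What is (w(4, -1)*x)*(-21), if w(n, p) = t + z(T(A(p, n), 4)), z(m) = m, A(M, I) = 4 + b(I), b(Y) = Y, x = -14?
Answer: 3528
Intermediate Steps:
A(M, I) = 4 + I
w(n, p) = 8 + n (w(n, p) = 4 + (4 + n) = 8 + n)
(w(4, -1)*x)*(-21) = ((8 + 4)*(-14))*(-21) = (12*(-14))*(-21) = -168*(-21) = 3528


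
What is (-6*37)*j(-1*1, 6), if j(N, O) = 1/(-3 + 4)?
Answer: -222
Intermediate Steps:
j(N, O) = 1 (j(N, O) = 1/1 = 1)
(-6*37)*j(-1*1, 6) = -6*37*1 = -222*1 = -222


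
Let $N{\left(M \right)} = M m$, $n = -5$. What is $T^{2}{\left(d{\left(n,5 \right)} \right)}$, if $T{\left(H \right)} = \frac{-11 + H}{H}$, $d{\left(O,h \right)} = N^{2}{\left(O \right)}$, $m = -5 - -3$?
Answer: $\frac{7921}{10000} \approx 0.7921$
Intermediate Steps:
$m = -2$ ($m = -5 + 3 = -2$)
$N{\left(M \right)} = - 2 M$ ($N{\left(M \right)} = M \left(-2\right) = - 2 M$)
$d{\left(O,h \right)} = 4 O^{2}$ ($d{\left(O,h \right)} = \left(- 2 O\right)^{2} = 4 O^{2}$)
$T{\left(H \right)} = \frac{-11 + H}{H}$
$T^{2}{\left(d{\left(n,5 \right)} \right)} = \left(\frac{-11 + 4 \left(-5\right)^{2}}{4 \left(-5\right)^{2}}\right)^{2} = \left(\frac{-11 + 4 \cdot 25}{4 \cdot 25}\right)^{2} = \left(\frac{-11 + 100}{100}\right)^{2} = \left(\frac{1}{100} \cdot 89\right)^{2} = \left(\frac{89}{100}\right)^{2} = \frac{7921}{10000}$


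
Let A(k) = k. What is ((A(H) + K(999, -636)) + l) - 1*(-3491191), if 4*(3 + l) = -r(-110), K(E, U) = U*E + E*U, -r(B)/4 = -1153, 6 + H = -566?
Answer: 2218735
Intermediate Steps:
H = -572 (H = -6 - 566 = -572)
r(B) = 4612 (r(B) = -4*(-1153) = 4612)
K(E, U) = 2*E*U (K(E, U) = E*U + E*U = 2*E*U)
l = -1156 (l = -3 + (-1*4612)/4 = -3 + (¼)*(-4612) = -3 - 1153 = -1156)
((A(H) + K(999, -636)) + l) - 1*(-3491191) = ((-572 + 2*999*(-636)) - 1156) - 1*(-3491191) = ((-572 - 1270728) - 1156) + 3491191 = (-1271300 - 1156) + 3491191 = -1272456 + 3491191 = 2218735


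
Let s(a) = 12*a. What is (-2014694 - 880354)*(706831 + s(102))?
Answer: -2049853211640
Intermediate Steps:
(-2014694 - 880354)*(706831 + s(102)) = (-2014694 - 880354)*(706831 + 12*102) = -2895048*(706831 + 1224) = -2895048*708055 = -2049853211640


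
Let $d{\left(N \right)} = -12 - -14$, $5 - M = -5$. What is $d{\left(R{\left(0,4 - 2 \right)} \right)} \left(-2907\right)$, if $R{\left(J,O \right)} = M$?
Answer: $-5814$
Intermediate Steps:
$M = 10$ ($M = 5 - -5 = 5 + 5 = 10$)
$R{\left(J,O \right)} = 10$
$d{\left(N \right)} = 2$ ($d{\left(N \right)} = -12 + 14 = 2$)
$d{\left(R{\left(0,4 - 2 \right)} \right)} \left(-2907\right) = 2 \left(-2907\right) = -5814$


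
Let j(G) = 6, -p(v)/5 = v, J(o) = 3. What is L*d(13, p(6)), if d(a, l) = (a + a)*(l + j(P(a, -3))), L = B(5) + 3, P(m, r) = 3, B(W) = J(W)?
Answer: -3744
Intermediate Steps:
B(W) = 3
p(v) = -5*v
L = 6 (L = 3 + 3 = 6)
d(a, l) = 2*a*(6 + l) (d(a, l) = (a + a)*(l + 6) = (2*a)*(6 + l) = 2*a*(6 + l))
L*d(13, p(6)) = 6*(2*13*(6 - 5*6)) = 6*(2*13*(6 - 30)) = 6*(2*13*(-24)) = 6*(-624) = -3744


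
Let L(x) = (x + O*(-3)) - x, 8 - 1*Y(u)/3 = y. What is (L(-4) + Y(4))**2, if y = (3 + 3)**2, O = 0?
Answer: 7056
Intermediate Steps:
y = 36 (y = 6**2 = 36)
Y(u) = -84 (Y(u) = 24 - 3*36 = 24 - 108 = -84)
L(x) = 0 (L(x) = (x + 0*(-3)) - x = (x + 0) - x = x - x = 0)
(L(-4) + Y(4))**2 = (0 - 84)**2 = (-84)**2 = 7056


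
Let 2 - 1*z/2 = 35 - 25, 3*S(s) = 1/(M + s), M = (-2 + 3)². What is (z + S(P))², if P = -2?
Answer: 2401/9 ≈ 266.78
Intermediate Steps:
M = 1 (M = 1² = 1)
S(s) = 1/(3*(1 + s))
z = -16 (z = 4 - 2*(35 - 25) = 4 - 2*10 = 4 - 20 = -16)
(z + S(P))² = (-16 + 1/(3*(1 - 2)))² = (-16 + (⅓)/(-1))² = (-16 + (⅓)*(-1))² = (-16 - ⅓)² = (-49/3)² = 2401/9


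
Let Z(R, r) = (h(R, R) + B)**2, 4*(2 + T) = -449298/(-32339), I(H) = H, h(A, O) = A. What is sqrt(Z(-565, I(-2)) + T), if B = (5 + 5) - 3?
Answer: sqrt(1302517649785630)/64678 ≈ 558.00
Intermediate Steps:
B = 7 (B = 10 - 3 = 7)
T = 95293/64678 (T = -2 + (-449298/(-32339))/4 = -2 + (-449298*(-1/32339))/4 = -2 + (1/4)*(449298/32339) = -2 + 224649/64678 = 95293/64678 ≈ 1.4733)
Z(R, r) = (7 + R)**2 (Z(R, r) = (R + 7)**2 = (7 + R)**2)
sqrt(Z(-565, I(-2)) + T) = sqrt((7 - 565)**2 + 95293/64678) = sqrt((-558)**2 + 95293/64678) = sqrt(311364 + 95293/64678) = sqrt(20138496085/64678) = sqrt(1302517649785630)/64678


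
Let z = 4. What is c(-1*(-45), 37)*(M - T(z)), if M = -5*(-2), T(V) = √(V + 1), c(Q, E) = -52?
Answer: -520 + 52*√5 ≈ -403.72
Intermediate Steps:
T(V) = √(1 + V)
M = 10
c(-1*(-45), 37)*(M - T(z)) = -52*(10 - √(1 + 4)) = -52*(10 - √5) = -520 + 52*√5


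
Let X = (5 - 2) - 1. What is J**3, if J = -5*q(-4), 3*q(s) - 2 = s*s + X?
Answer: -1000000/27 ≈ -37037.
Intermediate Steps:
X = 2 (X = 3 - 1 = 2)
q(s) = 4/3 + s**2/3 (q(s) = 2/3 + (s*s + 2)/3 = 2/3 + (s**2 + 2)/3 = 2/3 + (2 + s**2)/3 = 2/3 + (2/3 + s**2/3) = 4/3 + s**2/3)
J = -100/3 (J = -5*(4/3 + (1/3)*(-4)**2) = -5*(4/3 + (1/3)*16) = -5*(4/3 + 16/3) = -5*20/3 = -100/3 ≈ -33.333)
J**3 = (-100/3)**3 = -1000000/27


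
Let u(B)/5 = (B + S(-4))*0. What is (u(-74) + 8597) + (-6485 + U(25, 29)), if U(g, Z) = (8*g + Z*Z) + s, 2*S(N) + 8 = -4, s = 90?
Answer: 3243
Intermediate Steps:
S(N) = -6 (S(N) = -4 + (½)*(-4) = -4 - 2 = -6)
U(g, Z) = 90 + Z² + 8*g (U(g, Z) = (8*g + Z*Z) + 90 = (8*g + Z²) + 90 = (Z² + 8*g) + 90 = 90 + Z² + 8*g)
u(B) = 0 (u(B) = 5*((B - 6)*0) = 5*((-6 + B)*0) = 5*0 = 0)
(u(-74) + 8597) + (-6485 + U(25, 29)) = (0 + 8597) + (-6485 + (90 + 29² + 8*25)) = 8597 + (-6485 + (90 + 841 + 200)) = 8597 + (-6485 + 1131) = 8597 - 5354 = 3243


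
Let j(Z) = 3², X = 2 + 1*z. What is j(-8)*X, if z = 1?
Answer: 27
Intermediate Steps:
X = 3 (X = 2 + 1*1 = 2 + 1 = 3)
j(Z) = 9
j(-8)*X = 9*3 = 27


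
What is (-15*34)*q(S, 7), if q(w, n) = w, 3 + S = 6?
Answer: -1530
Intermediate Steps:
S = 3 (S = -3 + 6 = 3)
(-15*34)*q(S, 7) = -15*34*3 = -510*3 = -1530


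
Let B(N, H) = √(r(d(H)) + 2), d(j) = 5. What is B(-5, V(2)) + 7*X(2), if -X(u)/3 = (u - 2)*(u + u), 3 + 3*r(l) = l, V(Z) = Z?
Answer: 2*√6/3 ≈ 1.6330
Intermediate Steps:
r(l) = -1 + l/3
X(u) = -6*u*(-2 + u) (X(u) = -3*(u - 2)*(u + u) = -3*(-2 + u)*2*u = -6*u*(-2 + u))
B(N, H) = 2*√6/3 (B(N, H) = √((-1 + (⅓)*5) + 2) = √((-1 + 5/3) + 2) = √(⅔ + 2) = √(8/3) = 2*√6/3)
B(-5, V(2)) + 7*X(2) = 2*√6/3 + 7*(6*2*(2 - 1*2)) = 2*√6/3 + 7*(6*2*(2 - 2)) = 2*√6/3 + 7*(6*2*0) = 2*√6/3 + 7*0 = 2*√6/3 + 0 = 2*√6/3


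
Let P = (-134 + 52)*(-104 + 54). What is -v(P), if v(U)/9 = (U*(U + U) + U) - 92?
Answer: -302616072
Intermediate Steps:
P = 4100 (P = -82*(-50) = 4100)
v(U) = -828 + 9*U + 18*U² (v(U) = 9*((U*(U + U) + U) - 92) = 9*((U*(2*U) + U) - 92) = 9*((2*U² + U) - 92) = 9*((U + 2*U²) - 92) = 9*(-92 + U + 2*U²) = -828 + 9*U + 18*U²)
-v(P) = -(-828 + 9*4100 + 18*4100²) = -(-828 + 36900 + 18*16810000) = -(-828 + 36900 + 302580000) = -1*302616072 = -302616072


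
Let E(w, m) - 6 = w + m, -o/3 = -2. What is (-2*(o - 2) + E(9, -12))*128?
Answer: -640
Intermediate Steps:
o = 6 (o = -3*(-2) = 6)
E(w, m) = 6 + m + w (E(w, m) = 6 + (w + m) = 6 + (m + w) = 6 + m + w)
(-2*(o - 2) + E(9, -12))*128 = (-2*(6 - 2) + (6 - 12 + 9))*128 = (-2*4 + 3)*128 = (-8 + 3)*128 = -5*128 = -640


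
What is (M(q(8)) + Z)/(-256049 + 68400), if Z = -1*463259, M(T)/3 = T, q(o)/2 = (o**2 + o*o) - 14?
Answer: 462575/187649 ≈ 2.4651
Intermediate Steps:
q(o) = -28 + 4*o**2 (q(o) = 2*((o**2 + o*o) - 14) = 2*((o**2 + o**2) - 14) = 2*(2*o**2 - 14) = 2*(-14 + 2*o**2) = -28 + 4*o**2)
M(T) = 3*T
Z = -463259
(M(q(8)) + Z)/(-256049 + 68400) = (3*(-28 + 4*8**2) - 463259)/(-256049 + 68400) = (3*(-28 + 4*64) - 463259)/(-187649) = (3*(-28 + 256) - 463259)*(-1/187649) = (3*228 - 463259)*(-1/187649) = (684 - 463259)*(-1/187649) = -462575*(-1/187649) = 462575/187649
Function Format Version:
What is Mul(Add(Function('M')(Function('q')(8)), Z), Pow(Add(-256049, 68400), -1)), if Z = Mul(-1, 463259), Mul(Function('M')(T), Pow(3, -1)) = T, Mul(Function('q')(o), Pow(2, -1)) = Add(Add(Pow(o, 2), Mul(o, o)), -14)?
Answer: Rational(462575, 187649) ≈ 2.4651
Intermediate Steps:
Function('q')(o) = Add(-28, Mul(4, Pow(o, 2))) (Function('q')(o) = Mul(2, Add(Add(Pow(o, 2), Mul(o, o)), -14)) = Mul(2, Add(Add(Pow(o, 2), Pow(o, 2)), -14)) = Mul(2, Add(Mul(2, Pow(o, 2)), -14)) = Mul(2, Add(-14, Mul(2, Pow(o, 2)))) = Add(-28, Mul(4, Pow(o, 2))))
Function('M')(T) = Mul(3, T)
Z = -463259
Mul(Add(Function('M')(Function('q')(8)), Z), Pow(Add(-256049, 68400), -1)) = Mul(Add(Mul(3, Add(-28, Mul(4, Pow(8, 2)))), -463259), Pow(Add(-256049, 68400), -1)) = Mul(Add(Mul(3, Add(-28, Mul(4, 64))), -463259), Pow(-187649, -1)) = Mul(Add(Mul(3, Add(-28, 256)), -463259), Rational(-1, 187649)) = Mul(Add(Mul(3, 228), -463259), Rational(-1, 187649)) = Mul(Add(684, -463259), Rational(-1, 187649)) = Mul(-462575, Rational(-1, 187649)) = Rational(462575, 187649)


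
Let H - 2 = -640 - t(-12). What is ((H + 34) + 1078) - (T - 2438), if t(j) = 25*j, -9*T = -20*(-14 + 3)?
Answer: 29128/9 ≈ 3236.4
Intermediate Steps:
T = -220/9 (T = -(-20)*(-14 + 3)/9 = -(-20)*(-11)/9 = -⅑*220 = -220/9 ≈ -24.444)
H = -338 (H = 2 + (-640 - 25*(-12)) = 2 + (-640 - 1*(-300)) = 2 + (-640 + 300) = 2 - 340 = -338)
((H + 34) + 1078) - (T - 2438) = ((-338 + 34) + 1078) - (-220/9 - 2438) = (-304 + 1078) - 1*(-22162/9) = 774 + 22162/9 = 29128/9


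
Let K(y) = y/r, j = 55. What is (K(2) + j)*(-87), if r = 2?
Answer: -4872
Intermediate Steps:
K(y) = y/2
(K(2) + j)*(-87) = ((½)*2 + 55)*(-87) = (1 + 55)*(-87) = 56*(-87) = -4872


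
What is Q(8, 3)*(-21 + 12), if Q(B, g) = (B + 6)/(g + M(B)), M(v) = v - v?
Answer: -42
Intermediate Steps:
M(v) = 0
Q(B, g) = (6 + B)/g (Q(B, g) = (B + 6)/(g + 0) = (6 + B)/g)
Q(8, 3)*(-21 + 12) = ((6 + 8)/3)*(-21 + 12) = ((⅓)*14)*(-9) = (14/3)*(-9) = -42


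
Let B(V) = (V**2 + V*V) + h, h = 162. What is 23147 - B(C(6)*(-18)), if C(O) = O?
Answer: -343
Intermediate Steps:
B(V) = 162 + 2*V**2 (B(V) = (V**2 + V*V) + 162 = (V**2 + V**2) + 162 = 2*V**2 + 162 = 162 + 2*V**2)
23147 - B(C(6)*(-18)) = 23147 - (162 + 2*(6*(-18))**2) = 23147 - (162 + 2*(-108)**2) = 23147 - (162 + 2*11664) = 23147 - (162 + 23328) = 23147 - 1*23490 = 23147 - 23490 = -343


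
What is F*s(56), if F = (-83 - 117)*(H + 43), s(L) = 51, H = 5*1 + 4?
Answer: -530400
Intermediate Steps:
H = 9 (H = 5 + 4 = 9)
F = -10400 (F = (-83 - 117)*(9 + 43) = -200*52 = -10400)
F*s(56) = -10400*51 = -530400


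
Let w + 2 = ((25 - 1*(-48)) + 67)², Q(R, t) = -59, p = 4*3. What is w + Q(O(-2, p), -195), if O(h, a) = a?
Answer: 19539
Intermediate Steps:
p = 12
w = 19598 (w = -2 + ((25 - 1*(-48)) + 67)² = -2 + ((25 + 48) + 67)² = -2 + (73 + 67)² = -2 + 140² = -2 + 19600 = 19598)
w + Q(O(-2, p), -195) = 19598 - 59 = 19539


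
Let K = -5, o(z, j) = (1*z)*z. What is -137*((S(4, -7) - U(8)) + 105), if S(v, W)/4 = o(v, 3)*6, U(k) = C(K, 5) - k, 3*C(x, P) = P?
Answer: -203582/3 ≈ -67861.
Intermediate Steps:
o(z, j) = z² (o(z, j) = z*z = z²)
C(x, P) = P/3
U(k) = 5/3 - k (U(k) = (⅓)*5 - k = 5/3 - k)
S(v, W) = 24*v² (S(v, W) = 4*(v²*6) = 4*(6*v²) = 24*v²)
-137*((S(4, -7) - U(8)) + 105) = -137*((24*4² - (5/3 - 1*8)) + 105) = -137*((24*16 - (5/3 - 8)) + 105) = -137*((384 - 1*(-19/3)) + 105) = -137*((384 + 19/3) + 105) = -137*(1171/3 + 105) = -137*1486/3 = -203582/3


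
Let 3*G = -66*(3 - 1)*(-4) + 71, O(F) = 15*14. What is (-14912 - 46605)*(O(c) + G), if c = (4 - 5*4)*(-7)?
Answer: -75604393/3 ≈ -2.5201e+7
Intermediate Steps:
c = 112 (c = (4 - 20)*(-7) = -16*(-7) = 112)
O(F) = 210
G = 599/3 (G = (-66*(3 - 1)*(-4) + 71)/3 = (-132*(-4) + 71)/3 = (-66*(-8) + 71)/3 = (528 + 71)/3 = (⅓)*599 = 599/3 ≈ 199.67)
(-14912 - 46605)*(O(c) + G) = (-14912 - 46605)*(210 + 599/3) = -61517*1229/3 = -75604393/3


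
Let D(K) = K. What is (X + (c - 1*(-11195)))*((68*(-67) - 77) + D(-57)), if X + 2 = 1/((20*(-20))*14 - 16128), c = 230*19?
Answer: -113281209105/1552 ≈ -7.2990e+7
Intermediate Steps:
c = 4370
X = -43457/21728 (X = -2 + 1/((20*(-20))*14 - 16128) = -2 + 1/(-400*14 - 16128) = -2 + 1/(-5600 - 16128) = -2 + 1/(-21728) = -2 - 1/21728 = -43457/21728 ≈ -2.0000)
(X + (c - 1*(-11195)))*((68*(-67) - 77) + D(-57)) = (-43457/21728 + (4370 - 1*(-11195)))*((68*(-67) - 77) - 57) = (-43457/21728 + (4370 + 11195))*((-4556 - 77) - 57) = (-43457/21728 + 15565)*(-4633 - 57) = (338152863/21728)*(-4690) = -113281209105/1552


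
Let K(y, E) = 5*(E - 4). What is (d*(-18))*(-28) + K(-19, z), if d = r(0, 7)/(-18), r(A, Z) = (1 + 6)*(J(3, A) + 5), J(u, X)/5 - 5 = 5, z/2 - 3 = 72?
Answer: -10050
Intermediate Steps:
z = 150 (z = 6 + 2*72 = 6 + 144 = 150)
J(u, X) = 50 (J(u, X) = 25 + 5*5 = 25 + 25 = 50)
K(y, E) = -20 + 5*E (K(y, E) = 5*(-4 + E) = -20 + 5*E)
r(A, Z) = 385 (r(A, Z) = (1 + 6)*(50 + 5) = 7*55 = 385)
d = -385/18 (d = 385/(-18) = 385*(-1/18) = -385/18 ≈ -21.389)
(d*(-18))*(-28) + K(-19, z) = -385/18*(-18)*(-28) + (-20 + 5*150) = 385*(-28) + (-20 + 750) = -10780 + 730 = -10050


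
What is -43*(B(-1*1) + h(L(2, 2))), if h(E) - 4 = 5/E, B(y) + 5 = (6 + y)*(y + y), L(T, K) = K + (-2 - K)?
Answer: 1161/2 ≈ 580.50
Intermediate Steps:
L(T, K) = -2
B(y) = -5 + 2*y*(6 + y) (B(y) = -5 + (6 + y)*(y + y) = -5 + (6 + y)*(2*y) = -5 + 2*y*(6 + y))
h(E) = 4 + 5/E
-43*(B(-1*1) + h(L(2, 2))) = -43*((-5 + 2*(-1*1)**2 + 12*(-1*1)) + (4 + 5/(-2))) = -43*((-5 + 2*(-1)**2 + 12*(-1)) + (4 + 5*(-1/2))) = -43*((-5 + 2*1 - 12) + (4 - 5/2)) = -43*((-5 + 2 - 12) + 3/2) = -43*(-15 + 3/2) = -43*(-27/2) = 1161/2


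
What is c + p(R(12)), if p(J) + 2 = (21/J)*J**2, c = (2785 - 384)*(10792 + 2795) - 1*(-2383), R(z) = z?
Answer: 32625020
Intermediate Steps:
c = 32624770 (c = 2401*13587 + 2383 = 32622387 + 2383 = 32624770)
p(J) = -2 + 21*J (p(J) = -2 + (21/J)*J**2 = -2 + 21*J)
c + p(R(12)) = 32624770 + (-2 + 21*12) = 32624770 + (-2 + 252) = 32624770 + 250 = 32625020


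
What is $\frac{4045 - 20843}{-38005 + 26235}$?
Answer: $\frac{8399}{5885} \approx 1.4272$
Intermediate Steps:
$\frac{4045 - 20843}{-38005 + 26235} = - \frac{16798}{-11770} = \left(-16798\right) \left(- \frac{1}{11770}\right) = \frac{8399}{5885}$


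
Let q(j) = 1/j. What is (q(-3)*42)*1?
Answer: -14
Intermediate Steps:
(q(-3)*42)*1 = (42/(-3))*1 = -⅓*42*1 = -14*1 = -14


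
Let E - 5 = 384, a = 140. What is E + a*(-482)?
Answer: -67091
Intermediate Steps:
E = 389 (E = 5 + 384 = 389)
E + a*(-482) = 389 + 140*(-482) = 389 - 67480 = -67091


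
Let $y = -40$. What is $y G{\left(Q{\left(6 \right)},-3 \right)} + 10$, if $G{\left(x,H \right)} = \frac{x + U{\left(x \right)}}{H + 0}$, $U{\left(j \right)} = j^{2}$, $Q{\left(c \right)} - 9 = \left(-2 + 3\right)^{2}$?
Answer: $\frac{4430}{3} \approx 1476.7$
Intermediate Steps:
$Q{\left(c \right)} = 10$ ($Q{\left(c \right)} = 9 + \left(-2 + 3\right)^{2} = 9 + 1^{2} = 9 + 1 = 10$)
$G{\left(x,H \right)} = \frac{x + x^{2}}{H}$ ($G{\left(x,H \right)} = \frac{x + x^{2}}{H + 0} = \frac{x + x^{2}}{H}$)
$y G{\left(Q{\left(6 \right)},-3 \right)} + 10 = - 40 \frac{10 \left(1 + 10\right)}{-3} + 10 = - 40 \cdot 10 \left(- \frac{1}{3}\right) 11 + 10 = \left(-40\right) \left(- \frac{110}{3}\right) + 10 = \frac{4400}{3} + 10 = \frac{4430}{3}$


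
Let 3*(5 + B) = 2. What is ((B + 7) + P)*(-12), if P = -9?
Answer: 76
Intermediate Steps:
B = -13/3 (B = -5 + (⅓)*2 = -5 + ⅔ = -13/3 ≈ -4.3333)
((B + 7) + P)*(-12) = ((-13/3 + 7) - 9)*(-12) = (8/3 - 9)*(-12) = -19/3*(-12) = 76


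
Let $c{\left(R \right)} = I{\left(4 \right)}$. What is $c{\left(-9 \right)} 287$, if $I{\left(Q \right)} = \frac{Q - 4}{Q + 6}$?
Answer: $0$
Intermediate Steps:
$I{\left(Q \right)} = \frac{-4 + Q}{6 + Q}$
$c{\left(R \right)} = 0$ ($c{\left(R \right)} = \frac{-4 + 4}{6 + 4} = \frac{1}{10} \cdot 0 = 0$)
$c{\left(-9 \right)} 287 = 0 \cdot 287 = 0$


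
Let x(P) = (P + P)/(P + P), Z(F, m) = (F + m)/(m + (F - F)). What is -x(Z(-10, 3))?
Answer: -1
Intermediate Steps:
Z(F, m) = (F + m)/m (Z(F, m) = (F + m)/(m + 0) = (F + m)/m)
x(P) = 1 (x(P) = (2*P)/((2*P)) = (2*P)*(1/(2*P)) = 1)
-x(Z(-10, 3)) = -1*1 = -1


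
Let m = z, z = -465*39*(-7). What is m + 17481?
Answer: 144426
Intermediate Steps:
z = 126945 (z = -18135*(-7) = 126945)
m = 126945
m + 17481 = 126945 + 17481 = 144426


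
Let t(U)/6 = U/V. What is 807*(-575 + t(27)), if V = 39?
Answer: -5988747/13 ≈ -4.6067e+5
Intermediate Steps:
t(U) = 2*U/13 (t(U) = 6*(U/39) = 2*U/13)
807*(-575 + t(27)) = 807*(-575 + (2/13)*27) = 807*(-575 + 54/13) = 807*(-7421/13) = -5988747/13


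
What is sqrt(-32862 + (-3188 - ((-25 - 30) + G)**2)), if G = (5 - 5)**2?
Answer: 5*I*sqrt(1563) ≈ 197.67*I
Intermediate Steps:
G = 0 (G = 0**2 = 0)
sqrt(-32862 + (-3188 - ((-25 - 30) + G)**2)) = sqrt(-32862 + (-3188 - ((-25 - 30) + 0)**2)) = sqrt(-32862 + (-3188 - (-55 + 0)**2)) = sqrt(-32862 + (-3188 - 1*(-55)**2)) = sqrt(-32862 + (-3188 - 1*3025)) = sqrt(-32862 + (-3188 - 3025)) = sqrt(-32862 - 6213) = sqrt(-39075) = 5*I*sqrt(1563)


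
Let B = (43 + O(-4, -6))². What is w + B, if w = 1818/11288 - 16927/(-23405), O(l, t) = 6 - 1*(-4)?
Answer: 371179587513/132097820 ≈ 2809.9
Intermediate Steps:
O(l, t) = 10 (O(l, t) = 6 + 4 = 10)
w = 116811133/132097820 (w = 1818*(1/11288) - 16927*(-1/23405) = 909/5644 + 16927/23405 = 116811133/132097820 ≈ 0.88428)
B = 2809 (B = (43 + 10)² = 53² = 2809)
w + B = 116811133/132097820 + 2809 = 371179587513/132097820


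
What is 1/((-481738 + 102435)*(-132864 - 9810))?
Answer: 1/54116676222 ≈ 1.8479e-11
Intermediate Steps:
1/((-481738 + 102435)*(-132864 - 9810)) = 1/(-379303*(-142674)) = 1/54116676222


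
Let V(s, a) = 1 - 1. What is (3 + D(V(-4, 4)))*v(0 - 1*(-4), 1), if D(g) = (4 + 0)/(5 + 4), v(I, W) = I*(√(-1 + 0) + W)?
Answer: 124/9 + 124*I/9 ≈ 13.778 + 13.778*I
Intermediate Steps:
v(I, W) = I*(I + W) (v(I, W) = I*(√(-1) + W) = I*(I + W))
V(s, a) = 0
D(g) = 4/9
(3 + D(V(-4, 4)))*v(0 - 1*(-4), 1) = (3 + 4/9)*((0 - 1*(-4))*(I + 1)) = 31*((0 + 4)*(1 + I))/9 = 31*(4*(1 + I))/9 = 31*(4 + 4*I)/9 = 124/9 + 124*I/9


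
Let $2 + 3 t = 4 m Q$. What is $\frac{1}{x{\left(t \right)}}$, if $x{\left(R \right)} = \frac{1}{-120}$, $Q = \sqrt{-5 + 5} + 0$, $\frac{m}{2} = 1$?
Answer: $-120$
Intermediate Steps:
$m = 2$ ($m = 2 \cdot 1 = 2$)
$Q = 0$ ($Q = \sqrt{0} + 0 = 0 + 0 = 0$)
$t = - \frac{2}{3}$ ($t = - \frac{2}{3} + \frac{4 \cdot 2 \cdot 0}{3} = - \frac{2}{3} + \frac{8 \cdot 0}{3} = - \frac{2}{3} + \frac{1}{3} \cdot 0 = - \frac{2}{3} + 0 = - \frac{2}{3} \approx -0.66667$)
$x{\left(R \right)} = - \frac{1}{120}$
$\frac{1}{x{\left(t \right)}} = \frac{1}{- \frac{1}{120}} = -120$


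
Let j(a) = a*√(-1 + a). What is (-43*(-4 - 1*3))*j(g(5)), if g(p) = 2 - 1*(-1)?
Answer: 903*√2 ≈ 1277.0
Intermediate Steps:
g(p) = 3 (g(p) = 2 + 1 = 3)
(-43*(-4 - 1*3))*j(g(5)) = (-43*(-4 - 1*3))*(3*√(-1 + 3)) = (-43*(-4 - 3))*(3*√2) = (-43*(-7))*(3*√2) = 301*(3*√2) = 903*√2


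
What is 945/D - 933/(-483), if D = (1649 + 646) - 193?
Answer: 805867/338422 ≈ 2.3812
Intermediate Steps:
D = 2102 (D = 2295 - 193 = 2102)
945/D - 933/(-483) = 945/2102 - 933/(-483) = 945*(1/2102) - 933*(-1/483) = 945/2102 + 311/161 = 805867/338422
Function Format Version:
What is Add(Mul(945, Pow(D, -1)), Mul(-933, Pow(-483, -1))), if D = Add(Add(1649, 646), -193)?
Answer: Rational(805867, 338422) ≈ 2.3812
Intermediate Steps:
D = 2102 (D = Add(2295, -193) = 2102)
Add(Mul(945, Pow(D, -1)), Mul(-933, Pow(-483, -1))) = Add(Mul(945, Pow(2102, -1)), Mul(-933, Pow(-483, -1))) = Add(Mul(945, Rational(1, 2102)), Mul(-933, Rational(-1, 483))) = Add(Rational(945, 2102), Rational(311, 161)) = Rational(805867, 338422)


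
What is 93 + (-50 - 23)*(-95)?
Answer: 7028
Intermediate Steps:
93 + (-50 - 23)*(-95) = 93 - 73*(-95) = 93 + 6935 = 7028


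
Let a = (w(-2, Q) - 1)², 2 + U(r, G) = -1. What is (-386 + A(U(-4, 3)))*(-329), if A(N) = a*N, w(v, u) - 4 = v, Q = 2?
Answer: 127981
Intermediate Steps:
U(r, G) = -3 (U(r, G) = -2 - 1 = -3)
w(v, u) = 4 + v
a = 1 (a = ((4 - 2) - 1)² = (2 - 1)² = 1² = 1)
A(N) = N (A(N) = 1*N = N)
(-386 + A(U(-4, 3)))*(-329) = (-386 - 3)*(-329) = -389*(-329) = 127981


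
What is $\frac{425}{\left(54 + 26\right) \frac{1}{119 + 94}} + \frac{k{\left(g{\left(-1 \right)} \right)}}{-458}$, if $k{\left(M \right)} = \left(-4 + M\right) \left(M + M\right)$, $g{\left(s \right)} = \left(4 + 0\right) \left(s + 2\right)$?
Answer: $\frac{18105}{16} \approx 1131.6$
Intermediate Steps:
$g{\left(s \right)} = 8 + 4 s$ ($g{\left(s \right)} = 4 \left(2 + s\right) = 8 + 4 s$)
$k{\left(M \right)} = 2 M \left(-4 + M\right)$ ($k{\left(M \right)} = \left(-4 + M\right) 2 M = 2 M \left(-4 + M\right)$)
$\frac{425}{\left(54 + 26\right) \frac{1}{119 + 94}} + \frac{k{\left(g{\left(-1 \right)} \right)}}{-458} = \frac{425}{\left(54 + 26\right) \frac{1}{119 + 94}} + \frac{2 \left(8 + 4 \left(-1\right)\right) \left(-4 + \left(8 + 4 \left(-1\right)\right)\right)}{-458} = \frac{425}{80 \cdot \frac{1}{213}} + 2 \left(8 - 4\right) \left(-4 + \left(8 - 4\right)\right) \left(- \frac{1}{458}\right) = \frac{425}{80 \cdot \frac{1}{213}} + 2 \cdot 4 \left(-4 + 4\right) \left(- \frac{1}{458}\right) = \frac{425}{\frac{80}{213}} + 2 \cdot 4 \cdot 0 \left(- \frac{1}{458}\right) = 425 \cdot \frac{213}{80} + 0 \left(- \frac{1}{458}\right) = \frac{18105}{16} + 0 = \frac{18105}{16}$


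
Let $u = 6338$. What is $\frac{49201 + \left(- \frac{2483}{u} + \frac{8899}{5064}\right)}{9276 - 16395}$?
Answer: $- \frac{789590508991}{114244402104} \approx -6.9114$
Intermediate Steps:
$\frac{49201 + \left(- \frac{2483}{u} + \frac{8899}{5064}\right)}{9276 - 16395} = \frac{49201 + \left(- \frac{2483}{6338} + \frac{8899}{5064}\right)}{9276 - 16395} = \frac{49201 + \left(\left(-2483\right) \frac{1}{6338} + 8899 \cdot \frac{1}{5064}\right)}{-7119} = \left(49201 + \left(- \frac{2483}{6338} + \frac{8899}{5064}\right)\right) \left(- \frac{1}{7119}\right) = \left(49201 + \frac{21913975}{16047816}\right) \left(- \frac{1}{7119}\right) = \frac{789590508991}{16047816} \left(- \frac{1}{7119}\right) = - \frac{789590508991}{114244402104}$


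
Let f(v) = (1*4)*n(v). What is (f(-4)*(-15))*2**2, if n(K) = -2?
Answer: 480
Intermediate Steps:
f(v) = -8 (f(v) = (1*4)*(-2) = 4*(-2) = -8)
(f(-4)*(-15))*2**2 = -8*(-15)*2**2 = 120*4 = 480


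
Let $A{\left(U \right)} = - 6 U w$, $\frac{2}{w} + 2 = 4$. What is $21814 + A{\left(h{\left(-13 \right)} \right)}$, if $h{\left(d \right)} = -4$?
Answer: $21838$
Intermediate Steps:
$w = 1$ ($w = \frac{2}{-2 + 4} = \frac{2}{2} = 2 \cdot \frac{1}{2} = 1$)
$A{\left(U \right)} = - 6 U$ ($A{\left(U \right)} = - 6 U 1 = - 6 U$)
$21814 + A{\left(h{\left(-13 \right)} \right)} = 21814 - -24 = 21814 + 24 = 21838$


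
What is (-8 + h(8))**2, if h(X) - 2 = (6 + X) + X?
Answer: 256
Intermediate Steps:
h(X) = 8 + 2*X (h(X) = 2 + ((6 + X) + X) = 2 + (6 + 2*X) = 8 + 2*X)
(-8 + h(8))**2 = (-8 + (8 + 2*8))**2 = (-8 + (8 + 16))**2 = (-8 + 24)**2 = 16**2 = 256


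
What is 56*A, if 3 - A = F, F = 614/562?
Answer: 30016/281 ≈ 106.82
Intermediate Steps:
F = 307/281 (F = 614*(1/562) = 307/281 ≈ 1.0925)
A = 536/281 (A = 3 - 1*307/281 = 3 - 307/281 = 536/281 ≈ 1.9075)
56*A = 56*(536/281) = 30016/281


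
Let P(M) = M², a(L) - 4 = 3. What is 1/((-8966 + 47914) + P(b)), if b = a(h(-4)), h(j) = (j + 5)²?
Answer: 1/38997 ≈ 2.5643e-5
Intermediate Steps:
h(j) = (5 + j)²
a(L) = 7 (a(L) = 4 + 3 = 7)
b = 7
1/((-8966 + 47914) + P(b)) = 1/((-8966 + 47914) + 7²) = 1/(38948 + 49) = 1/38997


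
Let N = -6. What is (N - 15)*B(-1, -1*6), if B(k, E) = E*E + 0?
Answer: -756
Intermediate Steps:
B(k, E) = E² (B(k, E) = E² + 0 = E²)
(N - 15)*B(-1, -1*6) = (-6 - 15)*(-1*6)² = -21*(-6)² = -21*36 = -756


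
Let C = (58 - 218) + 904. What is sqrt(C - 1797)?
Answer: 9*I*sqrt(13) ≈ 32.45*I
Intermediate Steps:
C = 744 (C = -160 + 904 = 744)
sqrt(C - 1797) = sqrt(744 - 1797) = sqrt(-1053) = 9*I*sqrt(13)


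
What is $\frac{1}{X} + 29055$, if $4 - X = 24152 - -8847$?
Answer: $\frac{958669724}{32995} \approx 29055.0$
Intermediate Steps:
$X = -32995$ ($X = 4 - \left(24152 - -8847\right) = 4 - \left(24152 + 8847\right) = 4 - 32999 = -32995$)
$\frac{1}{X} + 29055 = \frac{1}{-32995} + 29055 = - \frac{1}{32995} + 29055 = \frac{958669724}{32995}$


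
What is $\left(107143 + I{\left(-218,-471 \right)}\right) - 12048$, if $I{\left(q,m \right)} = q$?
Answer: $94877$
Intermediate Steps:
$\left(107143 + I{\left(-218,-471 \right)}\right) - 12048 = \left(107143 - 218\right) - 12048 = 106925 - 12048 = 94877$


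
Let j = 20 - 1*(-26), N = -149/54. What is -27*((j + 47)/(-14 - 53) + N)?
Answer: 15005/134 ≈ 111.98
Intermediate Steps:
N = -149/54 (N = -149*1/54 = -149/54 ≈ -2.7593)
j = 46 (j = 20 + 26 = 46)
-27*((j + 47)/(-14 - 53) + N) = -27*((46 + 47)/(-14 - 53) - 149/54) = -27*(93/(-67) - 149/54) = -27*(93*(-1/67) - 149/54) = -27*(-93/67 - 149/54) = -27*(-15005/3618) = 15005/134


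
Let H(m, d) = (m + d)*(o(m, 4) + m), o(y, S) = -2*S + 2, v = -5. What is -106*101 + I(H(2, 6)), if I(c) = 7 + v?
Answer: -10704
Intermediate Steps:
o(y, S) = 2 - 2*S
H(m, d) = (-6 + m)*(d + m) (H(m, d) = (m + d)*((2 - 2*4) + m) = (d + m)*((2 - 8) + m) = (d + m)*(-6 + m) = (-6 + m)*(d + m))
I(c) = 2 (I(c) = 7 - 5 = 2)
-106*101 + I(H(2, 6)) = -106*101 + 2 = -10706 + 2 = -10704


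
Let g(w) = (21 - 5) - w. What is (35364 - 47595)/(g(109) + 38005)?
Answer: -12231/37912 ≈ -0.32262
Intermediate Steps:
g(w) = 16 - w
(35364 - 47595)/(g(109) + 38005) = (35364 - 47595)/((16 - 1*109) + 38005) = -12231/((16 - 109) + 38005) = -12231/(-93 + 38005) = -12231/37912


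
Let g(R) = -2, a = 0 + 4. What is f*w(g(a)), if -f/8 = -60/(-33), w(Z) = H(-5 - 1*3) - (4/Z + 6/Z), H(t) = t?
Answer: 480/11 ≈ 43.636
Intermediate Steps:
a = 4
w(Z) = -8 - 10/Z (w(Z) = (-5 - 1*3) - (4/Z + 6/Z) = (-5 - 3) - 10/Z = -8 - 10/Z)
f = -160/11 (f = -(-480)/(-33) = -(-480)*(-1)/33 = -8*20/11 = -160/11 ≈ -14.545)
f*w(g(a)) = -160*(-8 - 10/(-2))/11 = -160*(-8 - 10*(-½))/11 = -160*(-8 + 5)/11 = -160/11*(-3) = 480/11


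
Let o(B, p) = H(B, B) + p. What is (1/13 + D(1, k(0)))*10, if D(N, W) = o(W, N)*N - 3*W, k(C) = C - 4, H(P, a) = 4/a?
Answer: 1570/13 ≈ 120.77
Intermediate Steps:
k(C) = -4 + C
o(B, p) = p + 4/B (o(B, p) = 4/B + p = p + 4/B)
D(N, W) = -3*W + N*(N + 4/W) (D(N, W) = (N + 4/W)*N - 3*W = N*(N + 4/W) - 3*W = -3*W + N*(N + 4/W))
(1/13 + D(1, k(0)))*10 = (1/13 + (1**2 - 3*(-4 + 0) + 4*1/(-4 + 0)))*10 = (1/13 + (1 - 3*(-4) + 4*1/(-4)))*10 = (1/13 + (1 + 12 + 4*1*(-1/4)))*10 = (1/13 + (1 + 12 - 1))*10 = (1/13 + 12)*10 = (157/13)*10 = 1570/13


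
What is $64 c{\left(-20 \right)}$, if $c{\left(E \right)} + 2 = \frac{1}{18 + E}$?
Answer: $-160$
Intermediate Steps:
$c{\left(E \right)} = -2 + \frac{1}{18 + E}$
$64 c{\left(-20 \right)} = 64 \frac{-35 - -40}{18 - 20} = 64 \frac{-35 + 40}{-2} = 64 \left(\left(- \frac{1}{2}\right) 5\right) = 64 \left(- \frac{5}{2}\right) = -160$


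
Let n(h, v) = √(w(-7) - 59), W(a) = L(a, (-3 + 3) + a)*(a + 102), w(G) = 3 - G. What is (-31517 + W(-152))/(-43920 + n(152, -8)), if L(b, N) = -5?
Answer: 1373246640/1928966449 + 218869*I/1928966449 ≈ 0.71191 + 0.00011346*I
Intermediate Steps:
W(a) = -510 - 5*a (W(a) = -5*(a + 102) = -5*(102 + a) = -510 - 5*a)
n(h, v) = 7*I (n(h, v) = √((3 - 1*(-7)) - 59) = √((3 + 7) - 59) = √(10 - 59) = √(-49) = 7*I)
(-31517 + W(-152))/(-43920 + n(152, -8)) = (-31517 + (-510 - 5*(-152)))/(-43920 + 7*I) = (-31517 + (-510 + 760))*((-43920 - 7*I)/1928966449) = (-31517 + 250)*((-43920 - 7*I)/1928966449) = -31267*(-43920 - 7*I)/1928966449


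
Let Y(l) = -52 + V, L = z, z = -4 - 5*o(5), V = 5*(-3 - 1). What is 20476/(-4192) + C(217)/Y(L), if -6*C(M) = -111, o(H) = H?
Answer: -96989/18864 ≈ -5.1415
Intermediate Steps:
V = -20 (V = 5*(-4) = -20)
z = -29 (z = -4 - 5*5 = -4 - 25 = -29)
L = -29
Y(l) = -72 (Y(l) = -52 - 20 = -72)
C(M) = 37/2 (C(M) = -1/6*(-111) = 37/2)
20476/(-4192) + C(217)/Y(L) = 20476/(-4192) + (37/2)/(-72) = 20476*(-1/4192) + (37/2)*(-1/72) = -5119/1048 - 37/144 = -96989/18864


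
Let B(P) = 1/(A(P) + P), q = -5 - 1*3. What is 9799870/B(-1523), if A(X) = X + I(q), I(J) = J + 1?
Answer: -29919003110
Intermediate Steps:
q = -8 (q = -5 - 3 = -8)
I(J) = 1 + J
A(X) = -7 + X (A(X) = X + (1 - 8) = X - 7 = -7 + X)
B(P) = 1/(-7 + 2*P) (B(P) = 1/((-7 + P) + P) = 1/(-7 + 2*P))
9799870/B(-1523) = 9799870/(1/(-7 + 2*(-1523))) = 9799870/(1/(-7 - 3046)) = 9799870/(1/(-3053)) = 9799870/(-1/3053) = 9799870*(-3053) = -29919003110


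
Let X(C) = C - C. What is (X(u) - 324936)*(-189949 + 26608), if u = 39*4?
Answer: 53075371176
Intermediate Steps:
u = 156
X(C) = 0
(X(u) - 324936)*(-189949 + 26608) = (0 - 324936)*(-189949 + 26608) = -324936*(-163341) = 53075371176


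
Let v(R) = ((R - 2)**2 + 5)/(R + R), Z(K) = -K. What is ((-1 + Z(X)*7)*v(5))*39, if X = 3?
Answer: -6006/5 ≈ -1201.2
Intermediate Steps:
v(R) = (5 + (-2 + R)**2)/(2*R) (v(R) = ((-2 + R)**2 + 5)/((2*R)) = (5 + (-2 + R)**2)*(1/(2*R)) = (5 + (-2 + R)**2)/(2*R))
((-1 + Z(X)*7)*v(5))*39 = ((-1 - 1*3*7)*((1/2)*(5 + (-2 + 5)**2)/5))*39 = ((-1 - 3*7)*((1/2)*(1/5)*(5 + 3**2)))*39 = ((-1 - 21)*((1/2)*(1/5)*(5 + 9)))*39 = -11*14/5*39 = -22*7/5*39 = -154/5*39 = -6006/5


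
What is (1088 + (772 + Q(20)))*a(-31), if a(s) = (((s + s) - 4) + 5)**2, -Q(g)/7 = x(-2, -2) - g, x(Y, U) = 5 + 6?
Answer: 7155483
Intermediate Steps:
x(Y, U) = 11
Q(g) = -77 + 7*g (Q(g) = -7*(11 - g) = -77 + 7*g)
a(s) = (1 + 2*s)**2 (a(s) = ((2*s - 4) + 5)**2 = ((-4 + 2*s) + 5)**2 = (1 + 2*s)**2)
(1088 + (772 + Q(20)))*a(-31) = (1088 + (772 + (-77 + 7*20)))*(1 + 2*(-31))**2 = (1088 + (772 + (-77 + 140)))*(1 - 62)**2 = (1088 + (772 + 63))*(-61)**2 = (1088 + 835)*3721 = 1923*3721 = 7155483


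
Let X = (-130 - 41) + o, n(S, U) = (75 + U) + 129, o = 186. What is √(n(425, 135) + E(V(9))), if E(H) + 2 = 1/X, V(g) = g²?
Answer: 8*√1185/15 ≈ 18.359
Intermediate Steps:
n(S, U) = 204 + U
X = 15 (X = (-130 - 41) + 186 = -171 + 186 = 15)
E(H) = -29/15 (E(H) = -2 + 1/15 = -29/15)
√(n(425, 135) + E(V(9))) = √((204 + 135) - 29/15) = √(339 - 29/15) = √(5056/15) = 8*√1185/15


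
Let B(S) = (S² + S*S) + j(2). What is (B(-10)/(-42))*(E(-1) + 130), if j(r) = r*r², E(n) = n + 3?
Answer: -4576/7 ≈ -653.71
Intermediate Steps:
E(n) = 3 + n
j(r) = r³
B(S) = 8 + 2*S² (B(S) = (S² + S*S) + 2³ = (S² + S²) + 8 = 2*S² + 8 = 8 + 2*S²)
(B(-10)/(-42))*(E(-1) + 130) = ((8 + 2*(-10)²)/(-42))*((3 - 1) + 130) = ((8 + 2*100)*(-1/42))*(2 + 130) = ((8 + 200)*(-1/42))*132 = (208*(-1/42))*132 = -104/21*132 = -4576/7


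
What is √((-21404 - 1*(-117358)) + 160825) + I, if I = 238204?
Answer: 238204 + 3*√28531 ≈ 2.3871e+5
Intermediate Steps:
√((-21404 - 1*(-117358)) + 160825) + I = √((-21404 - 1*(-117358)) + 160825) + 238204 = √((-21404 + 117358) + 160825) + 238204 = √(95954 + 160825) + 238204 = √256779 + 238204 = 3*√28531 + 238204 = 238204 + 3*√28531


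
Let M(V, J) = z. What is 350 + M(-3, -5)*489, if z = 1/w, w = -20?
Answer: 6511/20 ≈ 325.55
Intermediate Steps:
z = -1/20 (z = 1/(-20) = -1/20 ≈ -0.050000)
M(V, J) = -1/20
350 + M(-3, -5)*489 = 350 - 1/20*489 = 350 - 489/20 = 6511/20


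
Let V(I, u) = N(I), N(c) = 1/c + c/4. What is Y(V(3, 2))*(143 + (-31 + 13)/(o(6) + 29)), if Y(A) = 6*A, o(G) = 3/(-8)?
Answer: 423839/458 ≈ 925.41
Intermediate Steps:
N(c) = 1/c + c/4 (N(c) = 1/c + c*(1/4) = 1/c + c/4)
o(G) = -3/8 (o(G) = 3*(-1/8) = -3/8)
V(I, u) = 1/I + I/4
Y(V(3, 2))*(143 + (-31 + 13)/(o(6) + 29)) = (6*(1/3 + (1/4)*3))*(143 + (-31 + 13)/(-3/8 + 29)) = (6*(1/3 + 3/4))*(143 - 18/229/8) = (6*(13/12))*(143 - 18*8/229) = 13*(143 - 144/229)/2 = (13/2)*(32603/229) = 423839/458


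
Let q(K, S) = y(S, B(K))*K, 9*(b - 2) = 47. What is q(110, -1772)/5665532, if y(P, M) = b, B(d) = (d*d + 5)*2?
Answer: 3575/25494894 ≈ 0.00014022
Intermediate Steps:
b = 65/9 (b = 2 + (1/9)*47 = 2 + 47/9 = 65/9 ≈ 7.2222)
B(d) = 10 + 2*d**2 (B(d) = (d**2 + 5)*2 = (5 + d**2)*2 = 10 + 2*d**2)
y(P, M) = 65/9
q(K, S) = 65*K/9
q(110, -1772)/5665532 = ((65/9)*110)/5665532 = (7150/9)*(1/5665532) = 3575/25494894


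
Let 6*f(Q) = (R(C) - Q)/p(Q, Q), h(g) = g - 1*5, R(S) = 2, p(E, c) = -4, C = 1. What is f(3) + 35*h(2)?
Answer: -2519/24 ≈ -104.96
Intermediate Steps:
h(g) = -5 + g (h(g) = g - 5 = -5 + g)
f(Q) = -1/12 + Q/24 (f(Q) = ((2 - Q)/(-4))/6 = ((2 - Q)*(-¼))/6 = (-½ + Q/4)/6 = -1/12 + Q/24)
f(3) + 35*h(2) = (-1/12 + (1/24)*3) + 35*(-5 + 2) = (-1/12 + ⅛) + 35*(-3) = 1/24 - 105 = -2519/24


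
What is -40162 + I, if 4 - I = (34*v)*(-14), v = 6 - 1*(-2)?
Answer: -36350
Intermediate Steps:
v = 8 (v = 6 + 2 = 8)
I = 3812 (I = 4 - 34*8*(-14) = 4 - 272*(-14) = 4 - 1*(-3808) = 4 + 3808 = 3812)
-40162 + I = -40162 + 3812 = -36350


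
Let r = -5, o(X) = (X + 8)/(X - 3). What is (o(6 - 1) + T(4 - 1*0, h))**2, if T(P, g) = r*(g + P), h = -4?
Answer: 169/4 ≈ 42.250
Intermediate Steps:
o(X) = (8 + X)/(-3 + X)
T(P, g) = -5*P - 5*g (T(P, g) = -5*(g + P) = -5*(P + g) = -5*P - 5*g)
(o(6 - 1) + T(4 - 1*0, h))**2 = ((8 + (6 - 1))/(-3 + (6 - 1)) + (-5*(4 - 1*0) - 5*(-4)))**2 = ((8 + 5)/(-3 + 5) + (-5*(4 + 0) + 20))**2 = (13/2 + (-5*4 + 20))**2 = ((1/2)*13 + (-20 + 20))**2 = (13/2 + 0)**2 = (13/2)**2 = 169/4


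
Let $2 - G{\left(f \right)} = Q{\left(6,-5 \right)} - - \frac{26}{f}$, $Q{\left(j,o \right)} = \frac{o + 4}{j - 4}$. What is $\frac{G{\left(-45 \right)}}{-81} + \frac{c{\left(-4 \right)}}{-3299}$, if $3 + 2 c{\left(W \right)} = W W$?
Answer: $- \frac{480604}{12024855} \approx -0.039968$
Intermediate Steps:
$Q{\left(j,o \right)} = \frac{4 + o}{-4 + j}$
$G{\left(f \right)} = \frac{5}{2} - \frac{26}{f}$ ($G{\left(f \right)} = 2 - \left(\frac{4 - 5}{-4 + 6} - - \frac{26}{f}\right) = 2 - \left(\frac{1}{2} \left(-1\right) + \frac{26}{f}\right) = 2 - \left(- \frac{1}{2} + \frac{26}{f}\right) = 2 + \left(\frac{1}{2} - \frac{26}{f}\right) = \frac{5}{2} - \frac{26}{f}$)
$c{\left(W \right)} = - \frac{3}{2} + \frac{W^{2}}{2}$ ($c{\left(W \right)} = - \frac{3}{2} + \frac{W W}{2} = - \frac{3}{2} + \frac{W^{2}}{2}$)
$\frac{G{\left(-45 \right)}}{-81} + \frac{c{\left(-4 \right)}}{-3299} = \frac{\frac{5}{2} - \frac{26}{-45}}{-81} + \frac{- \frac{3}{2} + \frac{\left(-4\right)^{2}}{2}}{-3299} = \left(\frac{5}{2} - - \frac{26}{45}\right) \left(- \frac{1}{81}\right) + \left(- \frac{3}{2} + \frac{1}{2} \cdot 16\right) \left(- \frac{1}{3299}\right) = \left(\frac{5}{2} + \frac{26}{45}\right) \left(- \frac{1}{81}\right) + \left(- \frac{3}{2} + 8\right) \left(- \frac{1}{3299}\right) = \frac{277}{90} \left(- \frac{1}{81}\right) + \frac{13}{2} \left(- \frac{1}{3299}\right) = - \frac{277}{7290} - \frac{13}{6598} = - \frac{480604}{12024855}$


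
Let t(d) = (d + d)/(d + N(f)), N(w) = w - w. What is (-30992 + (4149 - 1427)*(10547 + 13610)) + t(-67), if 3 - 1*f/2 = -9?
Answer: 65724364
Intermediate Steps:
f = 24 (f = 6 - 2*(-9) = 6 + 18 = 24)
N(w) = 0
t(d) = 2 (t(d) = (d + d)/(d + 0) = (2*d)/d = 2)
(-30992 + (4149 - 1427)*(10547 + 13610)) + t(-67) = (-30992 + (4149 - 1427)*(10547 + 13610)) + 2 = (-30992 + 2722*24157) + 2 = (-30992 + 65755354) + 2 = 65724362 + 2 = 65724364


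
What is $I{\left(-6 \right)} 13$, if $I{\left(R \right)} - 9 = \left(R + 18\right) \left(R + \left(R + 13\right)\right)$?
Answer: $273$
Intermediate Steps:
$I{\left(R \right)} = 9 + \left(13 + 2 R\right) \left(18 + R\right)$ ($I{\left(R \right)} = 9 + \left(R + 18\right) \left(R + \left(R + 13\right)\right) = 9 + \left(18 + R\right) \left(R + \left(13 + R\right)\right) = 9 + \left(18 + R\right) \left(13 + 2 R\right) = 9 + \left(13 + 2 R\right) \left(18 + R\right)$)
$I{\left(-6 \right)} 13 = \left(243 + 2 \left(-6\right)^{2} + 49 \left(-6\right)\right) 13 = \left(243 + 2 \cdot 36 - 294\right) 13 = \left(243 + 72 - 294\right) 13 = 21 \cdot 13 = 273$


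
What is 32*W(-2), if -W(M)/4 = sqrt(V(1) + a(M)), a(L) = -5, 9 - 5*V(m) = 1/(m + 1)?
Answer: -64*I*sqrt(330)/5 ≈ -232.52*I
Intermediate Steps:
V(m) = 9/5 - 1/(5*(1 + m)) (V(m) = 9/5 - 1/(5*(m + 1)) = 9/5 - 1/(5*(1 + m)))
W(M) = -2*I*sqrt(330)/5 (W(M) = -4*sqrt((8 + 9*1)/(5*(1 + 1)) - 5) = -4*sqrt((1/5)*(8 + 9)/2 - 5) = -4*sqrt((1/5)*(1/2)*17 - 5) = -4*sqrt(17/10 - 5) = -2*I*sqrt(330)/5)
32*W(-2) = 32*(-2*I*sqrt(330)/5) = -64*I*sqrt(330)/5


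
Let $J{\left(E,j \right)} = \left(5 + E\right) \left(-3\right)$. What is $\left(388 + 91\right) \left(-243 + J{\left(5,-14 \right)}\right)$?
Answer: $-130767$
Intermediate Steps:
$J{\left(E,j \right)} = -15 - 3 E$
$\left(388 + 91\right) \left(-243 + J{\left(5,-14 \right)}\right) = \left(388 + 91\right) \left(-243 - 30\right) = 479 \left(-243 - 30\right) = 479 \left(-273\right) = -130767$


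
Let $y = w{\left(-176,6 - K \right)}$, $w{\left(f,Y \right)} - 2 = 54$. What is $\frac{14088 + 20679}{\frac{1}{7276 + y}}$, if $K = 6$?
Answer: $254911644$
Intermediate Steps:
$w{\left(f,Y \right)} = 56$ ($w{\left(f,Y \right)} = 2 + 54 = 56$)
$y = 56$
$\frac{14088 + 20679}{\frac{1}{7276 + y}} = \frac{14088 + 20679}{\frac{1}{7276 + 56}} = \frac{34767}{\frac{1}{7332}} = 34767 \frac{1}{\frac{1}{7332}} = 34767 \cdot 7332 = 254911644$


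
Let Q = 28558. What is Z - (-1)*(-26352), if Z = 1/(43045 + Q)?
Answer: -1886882255/71603 ≈ -26352.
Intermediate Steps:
Z = 1/71603 (Z = 1/(43045 + 28558) = 1/71603 ≈ 1.3966e-5)
Z - (-1)*(-26352) = 1/71603 - (-1)*(-26352) = 1/71603 - 1*26352 = 1/71603 - 26352 = -1886882255/71603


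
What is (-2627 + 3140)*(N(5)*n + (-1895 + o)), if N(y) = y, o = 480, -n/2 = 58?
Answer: -1023435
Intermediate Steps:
n = -116 (n = -2*58 = -116)
(-2627 + 3140)*(N(5)*n + (-1895 + o)) = (-2627 + 3140)*(5*(-116) + (-1895 + 480)) = 513*(-580 - 1415) = 513*(-1995) = -1023435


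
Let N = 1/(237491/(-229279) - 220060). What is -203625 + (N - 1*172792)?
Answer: -18992260602139606/50455374231 ≈ -3.7642e+5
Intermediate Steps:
N = -229279/50455374231 (N = 1/(237491*(-1/229279) - 220060) = 1/(-237491/229279 - 220060) = 1/(-50455374231/229279) = -229279/50455374231 ≈ -4.5442e-6)
-203625 + (N - 1*172792) = -203625 + (-229279/50455374231 - 1*172792) = -203625 + (-229279/50455374231 - 172792) = -203625 - 8718285024352231/50455374231 = -18992260602139606/50455374231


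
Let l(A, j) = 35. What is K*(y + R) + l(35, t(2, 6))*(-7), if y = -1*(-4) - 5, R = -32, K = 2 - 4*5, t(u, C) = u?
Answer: 349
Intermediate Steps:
K = -18 (K = 2 - 20 = -18)
y = -1 (y = 4 - 5 = -1)
K*(y + R) + l(35, t(2, 6))*(-7) = -18*(-1 - 32) + 35*(-7) = -18*(-33) - 245 = 594 - 245 = 349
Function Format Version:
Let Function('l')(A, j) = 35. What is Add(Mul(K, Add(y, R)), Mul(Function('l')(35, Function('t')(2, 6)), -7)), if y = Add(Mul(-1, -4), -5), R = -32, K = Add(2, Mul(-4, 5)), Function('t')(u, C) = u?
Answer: 349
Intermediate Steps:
K = -18 (K = Add(2, -20) = -18)
y = -1 (y = Add(4, -5) = -1)
Add(Mul(K, Add(y, R)), Mul(Function('l')(35, Function('t')(2, 6)), -7)) = Add(Mul(-18, Add(-1, -32)), Mul(35, -7)) = Add(Mul(-18, -33), -245) = Add(594, -245) = 349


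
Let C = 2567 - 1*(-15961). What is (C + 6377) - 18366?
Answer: 6539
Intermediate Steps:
C = 18528 (C = 2567 + 15961 = 18528)
(C + 6377) - 18366 = (18528 + 6377) - 18366 = 24905 - 18366 = 6539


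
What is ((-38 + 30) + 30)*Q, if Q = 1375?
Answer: 30250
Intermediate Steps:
((-38 + 30) + 30)*Q = ((-38 + 30) + 30)*1375 = (-8 + 30)*1375 = 22*1375 = 30250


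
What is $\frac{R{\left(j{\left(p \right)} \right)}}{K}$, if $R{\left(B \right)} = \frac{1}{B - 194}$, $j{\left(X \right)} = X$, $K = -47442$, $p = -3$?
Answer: $\frac{1}{9346074} \approx 1.07 \cdot 10^{-7}$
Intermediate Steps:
$R{\left(B \right)} = \frac{1}{-194 + B}$
$\frac{R{\left(j{\left(p \right)} \right)}}{K} = \frac{1}{\left(-194 - 3\right) \left(-47442\right)} = \frac{1}{-197} \left(- \frac{1}{47442}\right) = \left(- \frac{1}{197}\right) \left(- \frac{1}{47442}\right) = \frac{1}{9346074}$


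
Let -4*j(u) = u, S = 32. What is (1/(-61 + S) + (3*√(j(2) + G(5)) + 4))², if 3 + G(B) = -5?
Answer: -102223/1682 + 345*I*√34/29 ≈ -60.775 + 69.368*I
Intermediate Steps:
j(u) = -u/4
G(B) = -8 (G(B) = -3 - 5 = -8)
(1/(-61 + S) + (3*√(j(2) + G(5)) + 4))² = (1/(-61 + 32) + (3*√(-¼*2 - 8) + 4))² = (1/(-29) + (3*√(-½ - 8) + 4))² = (-1/29 + (3*√(-17/2) + 4))² = (-1/29 + (3*(I*√34/2) + 4))² = (-1/29 + (3*I*√34/2 + 4))² = (-1/29 + (4 + 3*I*√34/2))² = (115/29 + 3*I*√34/2)²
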